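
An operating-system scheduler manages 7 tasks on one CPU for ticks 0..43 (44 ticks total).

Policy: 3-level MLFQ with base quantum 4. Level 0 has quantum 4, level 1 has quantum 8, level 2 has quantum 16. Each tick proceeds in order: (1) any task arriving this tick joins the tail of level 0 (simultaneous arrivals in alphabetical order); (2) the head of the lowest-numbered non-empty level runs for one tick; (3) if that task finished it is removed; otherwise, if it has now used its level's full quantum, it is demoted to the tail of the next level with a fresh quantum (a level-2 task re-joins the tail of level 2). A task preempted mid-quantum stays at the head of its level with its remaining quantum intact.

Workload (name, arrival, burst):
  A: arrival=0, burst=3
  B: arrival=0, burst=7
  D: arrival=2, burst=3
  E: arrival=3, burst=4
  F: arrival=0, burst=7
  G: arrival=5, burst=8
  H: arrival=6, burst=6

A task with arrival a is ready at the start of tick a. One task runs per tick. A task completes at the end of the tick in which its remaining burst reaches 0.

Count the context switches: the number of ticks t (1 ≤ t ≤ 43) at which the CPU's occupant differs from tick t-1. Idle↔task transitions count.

context switches = 11

t=0: L0/L1/L2 = ABF/-/- → run A
t=1: L0/L1/L2 = ABF/-/- → run A
t=2: L0/L1/L2 = ABFD/-/- → run A
t=3: L0/L1/L2 = BFDE/-/- → run B
t=4: L0/L1/L2 = BFDE/-/- → run B
t=5: L0/L1/L2 = BFDEG/-/- → run B
t=6: L0/L1/L2 = BFDEGH/-/- → run B
t=7: L0/L1/L2 = FDEGH/B/- → run F
t=8: L0/L1/L2 = FDEGH/B/- → run F
t=9: L0/L1/L2 = FDEGH/B/- → run F
t=10: L0/L1/L2 = FDEGH/B/- → run F
t=11: L0/L1/L2 = DEGH/BF/- → run D
t=12: L0/L1/L2 = DEGH/BF/- → run D
t=13: L0/L1/L2 = DEGH/BF/- → run D
t=14: L0/L1/L2 = EGH/BF/- → run E
t=15: L0/L1/L2 = EGH/BF/- → run E
t=16: L0/L1/L2 = EGH/BF/- → run E
t=17: L0/L1/L2 = EGH/BF/- → run E
t=18: L0/L1/L2 = GH/BF/- → run G
t=19: L0/L1/L2 = GH/BF/- → run G
t=20: L0/L1/L2 = GH/BF/- → run G
t=21: L0/L1/L2 = GH/BF/- → run G
t=22: L0/L1/L2 = H/BFG/- → run H
t=23: L0/L1/L2 = H/BFG/- → run H
t=24: L0/L1/L2 = H/BFG/- → run H
t=25: L0/L1/L2 = H/BFG/- → run H
t=26: L0/L1/L2 = -/BFGH/- → run B
t=27: L0/L1/L2 = -/BFGH/- → run B
t=28: L0/L1/L2 = -/BFGH/- → run B
t=29: L0/L1/L2 = -/FGH/- → run F
t=30: L0/L1/L2 = -/FGH/- → run F
t=31: L0/L1/L2 = -/FGH/- → run F
t=32: L0/L1/L2 = -/GH/- → run G
t=33: L0/L1/L2 = -/GH/- → run G
t=34: L0/L1/L2 = -/GH/- → run G
t=35: L0/L1/L2 = -/GH/- → run G
t=36: L0/L1/L2 = -/H/- → run H
t=37: L0/L1/L2 = -/H/- → run H
t=38: (idle)
t=39: (idle)
t=40: (idle)
t=41: (idle)
t=42: (idle)
t=43: (idle)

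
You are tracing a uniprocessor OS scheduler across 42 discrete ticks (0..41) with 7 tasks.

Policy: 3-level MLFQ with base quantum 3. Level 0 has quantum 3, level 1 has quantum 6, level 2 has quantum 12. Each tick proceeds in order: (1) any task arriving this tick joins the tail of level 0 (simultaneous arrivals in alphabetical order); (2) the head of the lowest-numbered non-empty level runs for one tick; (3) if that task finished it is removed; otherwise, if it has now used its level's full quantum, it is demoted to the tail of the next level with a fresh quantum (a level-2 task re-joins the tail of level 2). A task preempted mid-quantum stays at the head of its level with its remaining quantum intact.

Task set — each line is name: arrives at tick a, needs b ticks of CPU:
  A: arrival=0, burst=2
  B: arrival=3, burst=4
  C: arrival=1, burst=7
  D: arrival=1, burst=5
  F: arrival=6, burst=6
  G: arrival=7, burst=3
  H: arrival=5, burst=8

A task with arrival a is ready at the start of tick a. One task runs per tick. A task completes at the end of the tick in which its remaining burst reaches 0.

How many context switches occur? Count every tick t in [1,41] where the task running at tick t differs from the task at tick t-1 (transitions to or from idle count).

context switches = 12

t=0: L0/L1/L2 = A/-/- → run A
t=1: L0/L1/L2 = ACD/-/- → run A
t=2: L0/L1/L2 = CD/-/- → run C
t=3: L0/L1/L2 = CDB/-/- → run C
t=4: L0/L1/L2 = CDB/-/- → run C
t=5: L0/L1/L2 = DBH/C/- → run D
t=6: L0/L1/L2 = DBHF/C/- → run D
t=7: L0/L1/L2 = DBHFG/C/- → run D
t=8: L0/L1/L2 = BHFG/CD/- → run B
t=9: L0/L1/L2 = BHFG/CD/- → run B
t=10: L0/L1/L2 = BHFG/CD/- → run B
t=11: L0/L1/L2 = HFG/CDB/- → run H
t=12: L0/L1/L2 = HFG/CDB/- → run H
t=13: L0/L1/L2 = HFG/CDB/- → run H
t=14: L0/L1/L2 = FG/CDBH/- → run F
t=15: L0/L1/L2 = FG/CDBH/- → run F
t=16: L0/L1/L2 = FG/CDBH/- → run F
t=17: L0/L1/L2 = G/CDBHF/- → run G
t=18: L0/L1/L2 = G/CDBHF/- → run G
t=19: L0/L1/L2 = G/CDBHF/- → run G
t=20: L0/L1/L2 = -/CDBHF/- → run C
t=21: L0/L1/L2 = -/CDBHF/- → run C
t=22: L0/L1/L2 = -/CDBHF/- → run C
t=23: L0/L1/L2 = -/CDBHF/- → run C
t=24: L0/L1/L2 = -/DBHF/- → run D
t=25: L0/L1/L2 = -/DBHF/- → run D
t=26: L0/L1/L2 = -/BHF/- → run B
t=27: L0/L1/L2 = -/HF/- → run H
t=28: L0/L1/L2 = -/HF/- → run H
t=29: L0/L1/L2 = -/HF/- → run H
t=30: L0/L1/L2 = -/HF/- → run H
t=31: L0/L1/L2 = -/HF/- → run H
t=32: L0/L1/L2 = -/F/- → run F
t=33: L0/L1/L2 = -/F/- → run F
t=34: L0/L1/L2 = -/F/- → run F
t=35: (idle)
t=36: (idle)
t=37: (idle)
t=38: (idle)
t=39: (idle)
t=40: (idle)
t=41: (idle)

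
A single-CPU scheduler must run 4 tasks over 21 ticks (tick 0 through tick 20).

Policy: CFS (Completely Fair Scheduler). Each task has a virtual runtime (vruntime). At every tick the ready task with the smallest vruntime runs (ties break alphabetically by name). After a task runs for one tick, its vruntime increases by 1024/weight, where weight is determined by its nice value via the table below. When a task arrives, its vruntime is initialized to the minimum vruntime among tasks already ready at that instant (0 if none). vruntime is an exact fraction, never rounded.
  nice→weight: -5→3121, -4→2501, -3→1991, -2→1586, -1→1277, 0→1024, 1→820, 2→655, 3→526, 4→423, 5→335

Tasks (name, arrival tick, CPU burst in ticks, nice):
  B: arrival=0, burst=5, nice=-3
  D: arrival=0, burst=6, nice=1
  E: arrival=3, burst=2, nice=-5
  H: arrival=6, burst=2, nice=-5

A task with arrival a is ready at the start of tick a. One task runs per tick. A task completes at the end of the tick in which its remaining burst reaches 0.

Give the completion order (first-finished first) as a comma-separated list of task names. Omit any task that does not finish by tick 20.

t=0: vr[B=0 D=0] → run B
t=1: vr[B=1024/1991 D=0] → run D
t=2: vr[B=1024/1991 D=256/205] → run B
t=3: vr[B=2048/1991 D=256/205 E=2048/1991] → run B
t=4: vr[B=3072/1991 D=256/205 E=2048/1991] → run E
t=5: vr[B=3072/1991 D=256/205 E=8430592/6213911] → run D
t=6: vr[B=3072/1991 D=512/205 E=8430592/6213911 H=8430592/6213911] → run E
t=7: vr[B=3072/1991 D=512/205 H=8430592/6213911] → run H
t=8: vr[B=3072/1991 D=512/205 H=10469376/6213911] → run B
t=9: vr[B=4096/1991 D=512/205 H=10469376/6213911] → run H
t=10: vr[B=4096/1991 D=512/205] → run B
t=11: vr[D=512/205] → run D
t=12: vr[D=768/205] → run D
t=13: vr[D=1024/205] → run D
t=14: vr[D=256/41] → run D
t=15: (idle)
t=16: (idle)
t=17: (idle)
t=18: (idle)
t=19: (idle)
t=20: (idle)

completion order = E, H, B, D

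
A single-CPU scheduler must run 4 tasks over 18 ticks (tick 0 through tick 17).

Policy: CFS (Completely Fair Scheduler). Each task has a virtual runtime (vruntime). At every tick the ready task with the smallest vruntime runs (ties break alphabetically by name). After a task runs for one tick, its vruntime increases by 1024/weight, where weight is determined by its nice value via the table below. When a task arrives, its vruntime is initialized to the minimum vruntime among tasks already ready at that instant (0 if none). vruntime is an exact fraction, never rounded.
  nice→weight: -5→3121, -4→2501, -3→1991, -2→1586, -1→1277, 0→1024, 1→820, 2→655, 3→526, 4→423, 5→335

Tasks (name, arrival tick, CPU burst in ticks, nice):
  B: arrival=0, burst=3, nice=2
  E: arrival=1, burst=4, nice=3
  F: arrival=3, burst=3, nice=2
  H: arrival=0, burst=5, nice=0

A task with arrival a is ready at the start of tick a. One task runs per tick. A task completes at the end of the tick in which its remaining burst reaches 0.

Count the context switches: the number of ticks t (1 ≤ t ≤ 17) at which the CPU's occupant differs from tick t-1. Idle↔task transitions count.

t=0: vr[B=0 H=0] → run B
t=1: vr[B=1024/655 E=0 H=0] → run E
t=2: vr[B=1024/655 E=512/263 H=0] → run H
t=3: vr[B=1024/655 E=512/263 F=1 H=1] → run F
t=4: vr[B=1024/655 E=512/263 F=1679/655 H=1] → run H
t=5: vr[B=1024/655 E=512/263 F=1679/655 H=2] → run B
t=6: vr[B=2048/655 E=512/263 F=1679/655 H=2] → run E
t=7: vr[B=2048/655 E=1024/263 F=1679/655 H=2] → run H
t=8: vr[B=2048/655 E=1024/263 F=1679/655 H=3] → run F
t=9: vr[B=2048/655 E=1024/263 F=2703/655 H=3] → run H
t=10: vr[B=2048/655 E=1024/263 F=2703/655 H=4] → run B
t=11: vr[E=1024/263 F=2703/655 H=4] → run E
t=12: vr[E=1536/263 F=2703/655 H=4] → run H
t=13: vr[E=1536/263 F=2703/655] → run F
t=14: vr[E=1536/263] → run E
t=15: (idle)
t=16: (idle)
t=17: (idle)

context switches = 15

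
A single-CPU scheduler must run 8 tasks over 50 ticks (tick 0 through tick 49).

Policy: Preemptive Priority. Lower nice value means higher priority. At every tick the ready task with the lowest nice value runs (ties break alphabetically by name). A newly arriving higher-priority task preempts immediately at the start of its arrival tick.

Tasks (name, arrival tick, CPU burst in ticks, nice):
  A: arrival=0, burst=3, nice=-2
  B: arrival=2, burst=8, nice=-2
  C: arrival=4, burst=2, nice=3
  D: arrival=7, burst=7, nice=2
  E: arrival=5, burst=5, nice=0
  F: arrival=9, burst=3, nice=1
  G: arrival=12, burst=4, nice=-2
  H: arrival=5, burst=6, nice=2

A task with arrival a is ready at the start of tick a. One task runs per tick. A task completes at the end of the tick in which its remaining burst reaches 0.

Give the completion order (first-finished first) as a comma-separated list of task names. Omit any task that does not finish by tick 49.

t=0: ready={A} → run A
t=1: ready={A} → run A
t=2: ready={A,B} → run A
t=3: ready={B} → run B
t=4: ready={B,C} → run B
t=5: ready={B,C,E,H} → run B
t=6: ready={B,C,E,H} → run B
t=7: ready={B,C,D,E,H} → run B
t=8: ready={B,C,D,E,H} → run B
t=9: ready={B,C,D,E,F,H} → run B
t=10: ready={B,C,D,E,F,H} → run B
t=11: ready={C,D,E,F,H} → run E
t=12: ready={C,D,E,F,G,H} → run G
t=13: ready={C,D,E,F,G,H} → run G
t=14: ready={C,D,E,F,G,H} → run G
t=15: ready={C,D,E,F,G,H} → run G
t=16: ready={C,D,E,F,H} → run E
t=17: ready={C,D,E,F,H} → run E
t=18: ready={C,D,E,F,H} → run E
t=19: ready={C,D,E,F,H} → run E
t=20: ready={C,D,F,H} → run F
t=21: ready={C,D,F,H} → run F
t=22: ready={C,D,F,H} → run F
t=23: ready={C,D,H} → run D
t=24: ready={C,D,H} → run D
t=25: ready={C,D,H} → run D
t=26: ready={C,D,H} → run D
t=27: ready={C,D,H} → run D
t=28: ready={C,D,H} → run D
t=29: ready={C,D,H} → run D
t=30: ready={C,H} → run H
t=31: ready={C,H} → run H
t=32: ready={C,H} → run H
t=33: ready={C,H} → run H
t=34: ready={C,H} → run H
t=35: ready={C,H} → run H
t=36: ready={C} → run C
t=37: ready={C} → run C
t=38: (idle)
t=39: (idle)
t=40: (idle)
t=41: (idle)
t=42: (idle)
t=43: (idle)
t=44: (idle)
t=45: (idle)
t=46: (idle)
t=47: (idle)
t=48: (idle)
t=49: (idle)

completion order = A, B, G, E, F, D, H, C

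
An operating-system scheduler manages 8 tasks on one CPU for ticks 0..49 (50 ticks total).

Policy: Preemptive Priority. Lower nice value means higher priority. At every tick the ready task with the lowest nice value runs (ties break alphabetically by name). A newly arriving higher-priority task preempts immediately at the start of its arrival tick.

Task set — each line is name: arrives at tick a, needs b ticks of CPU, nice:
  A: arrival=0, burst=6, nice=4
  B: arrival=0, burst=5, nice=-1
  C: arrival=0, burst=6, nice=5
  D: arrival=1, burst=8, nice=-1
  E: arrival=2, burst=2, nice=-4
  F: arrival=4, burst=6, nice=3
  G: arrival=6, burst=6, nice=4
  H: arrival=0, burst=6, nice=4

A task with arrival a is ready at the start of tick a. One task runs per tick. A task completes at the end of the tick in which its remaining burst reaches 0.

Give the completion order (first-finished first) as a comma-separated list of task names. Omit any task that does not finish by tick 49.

t=0: ready={A,B,C,H} → run B
t=1: ready={A,B,C,D,H} → run B
t=2: ready={A,B,C,D,E,H} → run E
t=3: ready={A,B,C,D,E,H} → run E
t=4: ready={A,B,C,D,F,H} → run B
t=5: ready={A,B,C,D,F,H} → run B
t=6: ready={A,B,C,D,F,G,H} → run B
t=7: ready={A,C,D,F,G,H} → run D
t=8: ready={A,C,D,F,G,H} → run D
t=9: ready={A,C,D,F,G,H} → run D
t=10: ready={A,C,D,F,G,H} → run D
t=11: ready={A,C,D,F,G,H} → run D
t=12: ready={A,C,D,F,G,H} → run D
t=13: ready={A,C,D,F,G,H} → run D
t=14: ready={A,C,D,F,G,H} → run D
t=15: ready={A,C,F,G,H} → run F
t=16: ready={A,C,F,G,H} → run F
t=17: ready={A,C,F,G,H} → run F
t=18: ready={A,C,F,G,H} → run F
t=19: ready={A,C,F,G,H} → run F
t=20: ready={A,C,F,G,H} → run F
t=21: ready={A,C,G,H} → run A
t=22: ready={A,C,G,H} → run A
t=23: ready={A,C,G,H} → run A
t=24: ready={A,C,G,H} → run A
t=25: ready={A,C,G,H} → run A
t=26: ready={A,C,G,H} → run A
t=27: ready={C,G,H} → run G
t=28: ready={C,G,H} → run G
t=29: ready={C,G,H} → run G
t=30: ready={C,G,H} → run G
t=31: ready={C,G,H} → run G
t=32: ready={C,G,H} → run G
t=33: ready={C,H} → run H
t=34: ready={C,H} → run H
t=35: ready={C,H} → run H
t=36: ready={C,H} → run H
t=37: ready={C,H} → run H
t=38: ready={C,H} → run H
t=39: ready={C} → run C
t=40: ready={C} → run C
t=41: ready={C} → run C
t=42: ready={C} → run C
t=43: ready={C} → run C
t=44: ready={C} → run C
t=45: (idle)
t=46: (idle)
t=47: (idle)
t=48: (idle)
t=49: (idle)

completion order = E, B, D, F, A, G, H, C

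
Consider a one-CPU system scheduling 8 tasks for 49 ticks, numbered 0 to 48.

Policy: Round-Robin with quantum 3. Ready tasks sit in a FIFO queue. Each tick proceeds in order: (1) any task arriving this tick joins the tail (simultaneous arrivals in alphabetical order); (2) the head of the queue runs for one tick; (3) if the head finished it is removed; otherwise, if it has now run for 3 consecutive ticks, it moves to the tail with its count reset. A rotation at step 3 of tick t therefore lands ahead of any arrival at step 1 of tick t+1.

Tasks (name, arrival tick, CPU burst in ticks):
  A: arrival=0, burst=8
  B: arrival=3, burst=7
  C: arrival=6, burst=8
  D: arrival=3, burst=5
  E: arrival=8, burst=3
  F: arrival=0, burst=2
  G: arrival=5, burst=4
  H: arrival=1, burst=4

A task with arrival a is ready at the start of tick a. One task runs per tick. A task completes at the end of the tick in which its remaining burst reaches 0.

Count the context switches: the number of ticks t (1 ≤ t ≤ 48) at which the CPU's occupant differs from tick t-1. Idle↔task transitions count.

context switches = 17

t=0: queue=[A,F] q_used=0 → run A
t=1: queue=[A,F,H] q_used=1 → run A
t=2: queue=[A,F,H] q_used=2 → run A
t=3: queue=[F,H,A,B,D] q_used=0 → run F
t=4: queue=[F,H,A,B,D] q_used=1 → run F
t=5: queue=[H,A,B,D,G] q_used=0 → run H
t=6: queue=[H,A,B,D,G,C] q_used=1 → run H
t=7: queue=[H,A,B,D,G,C] q_used=2 → run H
t=8: queue=[A,B,D,G,C,H,E] q_used=0 → run A
t=9: queue=[A,B,D,G,C,H,E] q_used=1 → run A
t=10: queue=[A,B,D,G,C,H,E] q_used=2 → run A
t=11: queue=[B,D,G,C,H,E,A] q_used=0 → run B
t=12: queue=[B,D,G,C,H,E,A] q_used=1 → run B
t=13: queue=[B,D,G,C,H,E,A] q_used=2 → run B
t=14: queue=[D,G,C,H,E,A,B] q_used=0 → run D
t=15: queue=[D,G,C,H,E,A,B] q_used=1 → run D
t=16: queue=[D,G,C,H,E,A,B] q_used=2 → run D
t=17: queue=[G,C,H,E,A,B,D] q_used=0 → run G
t=18: queue=[G,C,H,E,A,B,D] q_used=1 → run G
t=19: queue=[G,C,H,E,A,B,D] q_used=2 → run G
t=20: queue=[C,H,E,A,B,D,G] q_used=0 → run C
t=21: queue=[C,H,E,A,B,D,G] q_used=1 → run C
t=22: queue=[C,H,E,A,B,D,G] q_used=2 → run C
t=23: queue=[H,E,A,B,D,G,C] q_used=0 → run H
t=24: queue=[E,A,B,D,G,C] q_used=0 → run E
t=25: queue=[E,A,B,D,G,C] q_used=1 → run E
t=26: queue=[E,A,B,D,G,C] q_used=2 → run E
t=27: queue=[A,B,D,G,C] q_used=0 → run A
t=28: queue=[A,B,D,G,C] q_used=1 → run A
t=29: queue=[B,D,G,C] q_used=0 → run B
t=30: queue=[B,D,G,C] q_used=1 → run B
t=31: queue=[B,D,G,C] q_used=2 → run B
t=32: queue=[D,G,C,B] q_used=0 → run D
t=33: queue=[D,G,C,B] q_used=1 → run D
t=34: queue=[G,C,B] q_used=0 → run G
t=35: queue=[C,B] q_used=0 → run C
t=36: queue=[C,B] q_used=1 → run C
t=37: queue=[C,B] q_used=2 → run C
t=38: queue=[B,C] q_used=0 → run B
t=39: queue=[C] q_used=0 → run C
t=40: queue=[C] q_used=1 → run C
t=41: (idle)
t=42: (idle)
t=43: (idle)
t=44: (idle)
t=45: (idle)
t=46: (idle)
t=47: (idle)
t=48: (idle)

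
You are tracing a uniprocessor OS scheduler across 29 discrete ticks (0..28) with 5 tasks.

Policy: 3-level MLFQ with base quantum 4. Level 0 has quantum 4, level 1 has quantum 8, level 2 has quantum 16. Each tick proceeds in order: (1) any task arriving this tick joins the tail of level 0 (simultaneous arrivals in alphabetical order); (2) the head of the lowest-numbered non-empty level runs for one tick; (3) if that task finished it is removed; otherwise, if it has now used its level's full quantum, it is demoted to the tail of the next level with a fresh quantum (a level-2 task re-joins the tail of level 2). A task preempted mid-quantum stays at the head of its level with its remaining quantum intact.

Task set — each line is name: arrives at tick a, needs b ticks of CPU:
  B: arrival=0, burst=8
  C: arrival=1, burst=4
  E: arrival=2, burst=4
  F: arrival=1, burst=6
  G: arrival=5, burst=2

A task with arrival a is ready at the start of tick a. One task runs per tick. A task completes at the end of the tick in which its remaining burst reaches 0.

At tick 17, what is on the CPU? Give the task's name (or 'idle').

t=0: L0/L1/L2 = B/-/- → run B
t=1: L0/L1/L2 = BCF/-/- → run B
t=2: L0/L1/L2 = BCFE/-/- → run B
t=3: L0/L1/L2 = BCFE/-/- → run B
t=4: L0/L1/L2 = CFE/B/- → run C
t=5: L0/L1/L2 = CFEG/B/- → run C
t=6: L0/L1/L2 = CFEG/B/- → run C
t=7: L0/L1/L2 = CFEG/B/- → run C
t=8: L0/L1/L2 = FEG/B/- → run F
t=9: L0/L1/L2 = FEG/B/- → run F
t=10: L0/L1/L2 = FEG/B/- → run F
t=11: L0/L1/L2 = FEG/B/- → run F
t=12: L0/L1/L2 = EG/BF/- → run E
t=13: L0/L1/L2 = EG/BF/- → run E
t=14: L0/L1/L2 = EG/BF/- → run E
t=15: L0/L1/L2 = EG/BF/- → run E
t=16: L0/L1/L2 = G/BF/- → run G
t=17: L0/L1/L2 = G/BF/- → run G
t=18: L0/L1/L2 = -/BF/- → run B
t=19: L0/L1/L2 = -/BF/- → run B
t=20: L0/L1/L2 = -/BF/- → run B
t=21: L0/L1/L2 = -/BF/- → run B
t=22: L0/L1/L2 = -/F/- → run F
t=23: L0/L1/L2 = -/F/- → run F
t=24: (idle)
t=25: (idle)
t=26: (idle)
t=27: (idle)
t=28: (idle)

running at tick 17 = G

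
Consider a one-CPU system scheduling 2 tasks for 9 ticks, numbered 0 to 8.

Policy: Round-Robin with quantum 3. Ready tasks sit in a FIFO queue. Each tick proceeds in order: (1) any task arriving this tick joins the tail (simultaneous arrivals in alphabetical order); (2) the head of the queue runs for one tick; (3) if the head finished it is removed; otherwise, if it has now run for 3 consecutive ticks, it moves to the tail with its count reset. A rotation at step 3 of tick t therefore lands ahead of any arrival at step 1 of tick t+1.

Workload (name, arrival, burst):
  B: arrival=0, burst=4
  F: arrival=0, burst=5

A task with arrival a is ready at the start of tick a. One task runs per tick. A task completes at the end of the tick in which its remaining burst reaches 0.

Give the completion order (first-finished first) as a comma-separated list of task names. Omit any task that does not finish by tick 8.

completion order = B, F

t=0: queue=[B,F] q_used=0 → run B
t=1: queue=[B,F] q_used=1 → run B
t=2: queue=[B,F] q_used=2 → run B
t=3: queue=[F,B] q_used=0 → run F
t=4: queue=[F,B] q_used=1 → run F
t=5: queue=[F,B] q_used=2 → run F
t=6: queue=[B,F] q_used=0 → run B
t=7: queue=[F] q_used=0 → run F
t=8: queue=[F] q_used=1 → run F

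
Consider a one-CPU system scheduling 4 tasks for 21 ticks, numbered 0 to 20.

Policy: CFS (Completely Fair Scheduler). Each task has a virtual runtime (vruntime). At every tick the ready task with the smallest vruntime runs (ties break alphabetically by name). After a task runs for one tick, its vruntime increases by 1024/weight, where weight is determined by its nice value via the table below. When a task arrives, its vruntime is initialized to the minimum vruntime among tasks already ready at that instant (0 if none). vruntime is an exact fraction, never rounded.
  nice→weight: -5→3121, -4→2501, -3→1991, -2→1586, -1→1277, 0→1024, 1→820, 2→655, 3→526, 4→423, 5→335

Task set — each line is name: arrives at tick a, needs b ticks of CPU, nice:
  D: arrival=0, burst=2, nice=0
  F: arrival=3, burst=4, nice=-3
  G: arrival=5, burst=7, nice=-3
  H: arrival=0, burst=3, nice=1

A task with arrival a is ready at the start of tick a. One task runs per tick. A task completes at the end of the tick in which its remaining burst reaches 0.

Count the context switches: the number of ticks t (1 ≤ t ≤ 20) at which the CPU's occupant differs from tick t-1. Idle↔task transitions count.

context switches = 12

t=0: vr[D=0 H=0] → run D
t=1: vr[D=1 H=0] → run H
t=2: vr[D=1 H=256/205] → run D
t=3: vr[F=256/205 H=256/205] → run F
t=4: vr[F=719616/408155 H=256/205] → run H
t=5: vr[F=719616/408155 G=719616/408155 H=512/205] → run F
t=6: vr[F=929536/408155 G=719616/408155 H=512/205] → run G
t=7: vr[F=929536/408155 G=929536/408155 H=512/205] → run F
t=8: vr[F=1139456/408155 G=929536/408155 H=512/205] → run G
t=9: vr[F=1139456/408155 G=1139456/408155 H=512/205] → run H
t=10: vr[F=1139456/408155 G=1139456/408155] → run F
t=11: vr[G=1139456/408155] → run G
t=12: vr[G=1349376/408155] → run G
t=13: vr[G=1559296/408155] → run G
t=14: vr[G=1769216/408155] → run G
t=15: vr[G=1979136/408155] → run G
t=16: (idle)
t=17: (idle)
t=18: (idle)
t=19: (idle)
t=20: (idle)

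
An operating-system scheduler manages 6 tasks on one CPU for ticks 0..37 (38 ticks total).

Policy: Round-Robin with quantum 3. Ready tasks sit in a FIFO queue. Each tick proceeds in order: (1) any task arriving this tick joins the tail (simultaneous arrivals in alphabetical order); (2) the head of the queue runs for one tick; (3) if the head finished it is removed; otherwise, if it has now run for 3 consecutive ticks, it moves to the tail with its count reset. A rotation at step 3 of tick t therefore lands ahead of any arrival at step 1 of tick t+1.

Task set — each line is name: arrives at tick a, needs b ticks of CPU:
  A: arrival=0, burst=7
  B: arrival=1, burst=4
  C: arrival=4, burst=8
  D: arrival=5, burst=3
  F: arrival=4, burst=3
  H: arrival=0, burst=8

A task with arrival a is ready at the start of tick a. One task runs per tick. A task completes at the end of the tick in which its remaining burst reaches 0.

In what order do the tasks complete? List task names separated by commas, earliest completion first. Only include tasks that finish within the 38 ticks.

completion order = F, D, B, A, H, C

t=0: queue=[A,H] q_used=0 → run A
t=1: queue=[A,H,B] q_used=1 → run A
t=2: queue=[A,H,B] q_used=2 → run A
t=3: queue=[H,B,A] q_used=0 → run H
t=4: queue=[H,B,A,C,F] q_used=1 → run H
t=5: queue=[H,B,A,C,F,D] q_used=2 → run H
t=6: queue=[B,A,C,F,D,H] q_used=0 → run B
t=7: queue=[B,A,C,F,D,H] q_used=1 → run B
t=8: queue=[B,A,C,F,D,H] q_used=2 → run B
t=9: queue=[A,C,F,D,H,B] q_used=0 → run A
t=10: queue=[A,C,F,D,H,B] q_used=1 → run A
t=11: queue=[A,C,F,D,H,B] q_used=2 → run A
t=12: queue=[C,F,D,H,B,A] q_used=0 → run C
t=13: queue=[C,F,D,H,B,A] q_used=1 → run C
t=14: queue=[C,F,D,H,B,A] q_used=2 → run C
t=15: queue=[F,D,H,B,A,C] q_used=0 → run F
t=16: queue=[F,D,H,B,A,C] q_used=1 → run F
t=17: queue=[F,D,H,B,A,C] q_used=2 → run F
t=18: queue=[D,H,B,A,C] q_used=0 → run D
t=19: queue=[D,H,B,A,C] q_used=1 → run D
t=20: queue=[D,H,B,A,C] q_used=2 → run D
t=21: queue=[H,B,A,C] q_used=0 → run H
t=22: queue=[H,B,A,C] q_used=1 → run H
t=23: queue=[H,B,A,C] q_used=2 → run H
t=24: queue=[B,A,C,H] q_used=0 → run B
t=25: queue=[A,C,H] q_used=0 → run A
t=26: queue=[C,H] q_used=0 → run C
t=27: queue=[C,H] q_used=1 → run C
t=28: queue=[C,H] q_used=2 → run C
t=29: queue=[H,C] q_used=0 → run H
t=30: queue=[H,C] q_used=1 → run H
t=31: queue=[C] q_used=0 → run C
t=32: queue=[C] q_used=1 → run C
t=33: (idle)
t=34: (idle)
t=35: (idle)
t=36: (idle)
t=37: (idle)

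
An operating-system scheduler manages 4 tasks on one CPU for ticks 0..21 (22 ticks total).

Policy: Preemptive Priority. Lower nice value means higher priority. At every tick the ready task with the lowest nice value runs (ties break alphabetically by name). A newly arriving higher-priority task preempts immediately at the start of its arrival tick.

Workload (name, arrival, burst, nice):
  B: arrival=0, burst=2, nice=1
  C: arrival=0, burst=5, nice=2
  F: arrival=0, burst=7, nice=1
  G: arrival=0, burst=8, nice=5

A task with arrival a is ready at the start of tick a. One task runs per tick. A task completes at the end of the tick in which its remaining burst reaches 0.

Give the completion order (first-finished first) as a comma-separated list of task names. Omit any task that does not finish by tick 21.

t=0: ready={B,C,F,G} → run B
t=1: ready={B,C,F,G} → run B
t=2: ready={C,F,G} → run F
t=3: ready={C,F,G} → run F
t=4: ready={C,F,G} → run F
t=5: ready={C,F,G} → run F
t=6: ready={C,F,G} → run F
t=7: ready={C,F,G} → run F
t=8: ready={C,F,G} → run F
t=9: ready={C,G} → run C
t=10: ready={C,G} → run C
t=11: ready={C,G} → run C
t=12: ready={C,G} → run C
t=13: ready={C,G} → run C
t=14: ready={G} → run G
t=15: ready={G} → run G
t=16: ready={G} → run G
t=17: ready={G} → run G
t=18: ready={G} → run G
t=19: ready={G} → run G
t=20: ready={G} → run G
t=21: ready={G} → run G

completion order = B, F, C, G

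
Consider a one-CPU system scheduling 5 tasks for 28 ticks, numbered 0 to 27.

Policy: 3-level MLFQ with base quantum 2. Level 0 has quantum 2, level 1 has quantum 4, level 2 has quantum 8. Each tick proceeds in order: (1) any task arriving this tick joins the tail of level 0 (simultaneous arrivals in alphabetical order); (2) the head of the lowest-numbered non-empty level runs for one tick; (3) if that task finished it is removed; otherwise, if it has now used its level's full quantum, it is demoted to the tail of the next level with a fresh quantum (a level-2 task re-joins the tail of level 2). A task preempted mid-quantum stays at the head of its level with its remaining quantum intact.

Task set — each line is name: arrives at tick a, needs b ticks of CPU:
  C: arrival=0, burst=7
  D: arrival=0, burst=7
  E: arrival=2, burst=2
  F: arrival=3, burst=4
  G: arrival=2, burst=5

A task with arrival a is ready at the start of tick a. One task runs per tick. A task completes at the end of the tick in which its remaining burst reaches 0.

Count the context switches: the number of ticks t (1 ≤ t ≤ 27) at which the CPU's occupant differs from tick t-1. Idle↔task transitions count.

t=0: L0/L1/L2 = CD/-/- → run C
t=1: L0/L1/L2 = CD/-/- → run C
t=2: L0/L1/L2 = DEG/C/- → run D
t=3: L0/L1/L2 = DEGF/C/- → run D
t=4: L0/L1/L2 = EGF/CD/- → run E
t=5: L0/L1/L2 = EGF/CD/- → run E
t=6: L0/L1/L2 = GF/CD/- → run G
t=7: L0/L1/L2 = GF/CD/- → run G
t=8: L0/L1/L2 = F/CDG/- → run F
t=9: L0/L1/L2 = F/CDG/- → run F
t=10: L0/L1/L2 = -/CDGF/- → run C
t=11: L0/L1/L2 = -/CDGF/- → run C
t=12: L0/L1/L2 = -/CDGF/- → run C
t=13: L0/L1/L2 = -/CDGF/- → run C
t=14: L0/L1/L2 = -/DGF/C → run D
t=15: L0/L1/L2 = -/DGF/C → run D
t=16: L0/L1/L2 = -/DGF/C → run D
t=17: L0/L1/L2 = -/DGF/C → run D
t=18: L0/L1/L2 = -/GF/CD → run G
t=19: L0/L1/L2 = -/GF/CD → run G
t=20: L0/L1/L2 = -/GF/CD → run G
t=21: L0/L1/L2 = -/F/CD → run F
t=22: L0/L1/L2 = -/F/CD → run F
t=23: L0/L1/L2 = -/-/CD → run C
t=24: L0/L1/L2 = -/-/D → run D
t=25: (idle)
t=26: (idle)
t=27: (idle)

context switches = 11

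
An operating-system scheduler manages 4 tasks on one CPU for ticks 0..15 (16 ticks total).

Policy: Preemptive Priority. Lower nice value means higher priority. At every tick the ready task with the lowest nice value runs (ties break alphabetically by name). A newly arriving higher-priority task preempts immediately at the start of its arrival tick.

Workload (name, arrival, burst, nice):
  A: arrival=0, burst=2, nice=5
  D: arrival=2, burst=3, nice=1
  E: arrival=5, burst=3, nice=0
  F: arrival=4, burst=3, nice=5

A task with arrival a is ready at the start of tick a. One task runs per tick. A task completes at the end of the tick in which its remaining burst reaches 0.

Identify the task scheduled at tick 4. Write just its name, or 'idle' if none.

running at tick 4 = D

t=0: ready={A} → run A
t=1: ready={A} → run A
t=2: ready={D} → run D
t=3: ready={D} → run D
t=4: ready={D,F} → run D
t=5: ready={E,F} → run E
t=6: ready={E,F} → run E
t=7: ready={E,F} → run E
t=8: ready={F} → run F
t=9: ready={F} → run F
t=10: ready={F} → run F
t=11: (idle)
t=12: (idle)
t=13: (idle)
t=14: (idle)
t=15: (idle)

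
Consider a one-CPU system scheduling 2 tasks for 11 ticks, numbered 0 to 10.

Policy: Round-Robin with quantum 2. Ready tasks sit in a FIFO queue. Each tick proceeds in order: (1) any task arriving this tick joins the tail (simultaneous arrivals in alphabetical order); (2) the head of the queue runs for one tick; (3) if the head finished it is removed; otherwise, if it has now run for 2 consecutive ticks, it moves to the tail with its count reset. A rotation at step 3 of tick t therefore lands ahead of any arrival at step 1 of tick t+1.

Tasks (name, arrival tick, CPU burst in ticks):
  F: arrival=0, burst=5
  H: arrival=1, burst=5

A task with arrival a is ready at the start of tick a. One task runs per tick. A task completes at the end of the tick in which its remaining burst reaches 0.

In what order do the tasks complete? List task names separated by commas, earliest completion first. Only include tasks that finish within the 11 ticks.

completion order = F, H

t=0: queue=[F] q_used=0 → run F
t=1: queue=[F,H] q_used=1 → run F
t=2: queue=[H,F] q_used=0 → run H
t=3: queue=[H,F] q_used=1 → run H
t=4: queue=[F,H] q_used=0 → run F
t=5: queue=[F,H] q_used=1 → run F
t=6: queue=[H,F] q_used=0 → run H
t=7: queue=[H,F] q_used=1 → run H
t=8: queue=[F,H] q_used=0 → run F
t=9: queue=[H] q_used=0 → run H
t=10: (idle)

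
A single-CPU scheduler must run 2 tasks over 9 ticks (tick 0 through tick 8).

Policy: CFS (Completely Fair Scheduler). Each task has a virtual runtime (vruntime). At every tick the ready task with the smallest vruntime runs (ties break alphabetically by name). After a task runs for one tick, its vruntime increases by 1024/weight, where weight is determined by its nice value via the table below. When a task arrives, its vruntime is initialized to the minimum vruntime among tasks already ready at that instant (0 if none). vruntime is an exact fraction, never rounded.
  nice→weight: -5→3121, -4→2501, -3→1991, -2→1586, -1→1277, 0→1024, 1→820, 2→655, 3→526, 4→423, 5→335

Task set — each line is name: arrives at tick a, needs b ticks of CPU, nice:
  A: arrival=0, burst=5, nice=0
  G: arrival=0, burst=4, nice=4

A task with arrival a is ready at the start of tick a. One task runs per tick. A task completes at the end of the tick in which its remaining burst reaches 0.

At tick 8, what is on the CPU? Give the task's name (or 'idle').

t=0: vr[A=0 G=0] → run A
t=1: vr[A=1 G=0] → run G
t=2: vr[A=1 G=1024/423] → run A
t=3: vr[A=2 G=1024/423] → run A
t=4: vr[A=3 G=1024/423] → run G
t=5: vr[A=3 G=2048/423] → run A
t=6: vr[A=4 G=2048/423] → run A
t=7: vr[G=2048/423] → run G
t=8: vr[G=1024/141] → run G

running at tick 8 = G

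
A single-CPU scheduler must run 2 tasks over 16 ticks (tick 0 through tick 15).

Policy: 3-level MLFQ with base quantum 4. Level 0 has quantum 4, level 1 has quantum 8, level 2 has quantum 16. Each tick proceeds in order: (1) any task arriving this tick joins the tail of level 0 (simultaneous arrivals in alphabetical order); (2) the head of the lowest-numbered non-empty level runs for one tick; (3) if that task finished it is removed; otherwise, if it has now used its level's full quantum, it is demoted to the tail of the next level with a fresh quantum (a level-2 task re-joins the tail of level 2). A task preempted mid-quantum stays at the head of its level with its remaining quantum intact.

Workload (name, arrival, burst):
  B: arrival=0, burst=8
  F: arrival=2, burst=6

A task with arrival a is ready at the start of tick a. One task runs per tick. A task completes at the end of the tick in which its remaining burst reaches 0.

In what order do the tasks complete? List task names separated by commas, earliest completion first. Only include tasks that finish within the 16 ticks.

completion order = B, F

t=0: L0/L1/L2 = B/-/- → run B
t=1: L0/L1/L2 = B/-/- → run B
t=2: L0/L1/L2 = BF/-/- → run B
t=3: L0/L1/L2 = BF/-/- → run B
t=4: L0/L1/L2 = F/B/- → run F
t=5: L0/L1/L2 = F/B/- → run F
t=6: L0/L1/L2 = F/B/- → run F
t=7: L0/L1/L2 = F/B/- → run F
t=8: L0/L1/L2 = -/BF/- → run B
t=9: L0/L1/L2 = -/BF/- → run B
t=10: L0/L1/L2 = -/BF/- → run B
t=11: L0/L1/L2 = -/BF/- → run B
t=12: L0/L1/L2 = -/F/- → run F
t=13: L0/L1/L2 = -/F/- → run F
t=14: (idle)
t=15: (idle)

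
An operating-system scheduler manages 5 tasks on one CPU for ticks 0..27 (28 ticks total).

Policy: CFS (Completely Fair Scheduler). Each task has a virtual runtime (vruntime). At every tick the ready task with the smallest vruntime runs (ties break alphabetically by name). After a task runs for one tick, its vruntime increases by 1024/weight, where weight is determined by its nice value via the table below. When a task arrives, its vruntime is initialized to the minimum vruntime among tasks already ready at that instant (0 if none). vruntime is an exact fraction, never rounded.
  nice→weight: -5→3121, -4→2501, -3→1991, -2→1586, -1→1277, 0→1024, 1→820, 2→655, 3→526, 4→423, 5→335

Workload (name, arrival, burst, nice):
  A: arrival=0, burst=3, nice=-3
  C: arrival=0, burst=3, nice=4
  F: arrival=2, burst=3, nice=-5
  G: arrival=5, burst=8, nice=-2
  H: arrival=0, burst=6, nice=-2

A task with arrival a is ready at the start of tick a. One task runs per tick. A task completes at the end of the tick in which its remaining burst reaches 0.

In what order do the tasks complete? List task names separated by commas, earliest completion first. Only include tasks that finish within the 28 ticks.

t=0: vr[A=0 C=0 H=0] → run A
t=1: vr[A=1024/1991 C=0 H=0] → run C
t=2: vr[A=1024/1991 C=1024/423 F=0 H=0] → run F
t=3: vr[A=1024/1991 C=1024/423 F=1024/3121 H=0] → run H
t=4: vr[A=1024/1991 C=1024/423 F=1024/3121 H=512/793] → run F
t=5: vr[A=1024/1991 C=1024/423 F=2048/3121 G=1024/1991 H=512/793] → run A
t=6: vr[A=2048/1991 C=1024/423 F=2048/3121 G=1024/1991 H=512/793] → run G
t=7: vr[A=2048/1991 C=1024/423 F=2048/3121 G=1831424/1578863 H=512/793] → run H
t=8: vr[A=2048/1991 C=1024/423 F=2048/3121 G=1831424/1578863 H=1024/793] → run F
t=9: vr[A=2048/1991 C=1024/423 G=1831424/1578863 H=1024/793] → run A
t=10: vr[C=1024/423 G=1831424/1578863 H=1024/793] → run G
t=11: vr[C=1024/423 G=2850816/1578863 H=1024/793] → run H
t=12: vr[C=1024/423 G=2850816/1578863 H=1536/793] → run G
t=13: vr[C=1024/423 G=3870208/1578863 H=1536/793] → run H
t=14: vr[C=1024/423 G=3870208/1578863 H=2048/793] → run C
t=15: vr[C=2048/423 G=3870208/1578863 H=2048/793] → run G
t=16: vr[C=2048/423 G=4889600/1578863 H=2048/793] → run H
t=17: vr[C=2048/423 G=4889600/1578863 H=2560/793] → run G
t=18: vr[C=2048/423 G=5908992/1578863 H=2560/793] → run H
t=19: vr[C=2048/423 G=5908992/1578863] → run G
t=20: vr[C=2048/423 G=6928384/1578863] → run G
t=21: vr[C=2048/423 G=7947776/1578863] → run C
t=22: vr[G=7947776/1578863] → run G
t=23: (idle)
t=24: (idle)
t=25: (idle)
t=26: (idle)
t=27: (idle)

completion order = F, A, H, C, G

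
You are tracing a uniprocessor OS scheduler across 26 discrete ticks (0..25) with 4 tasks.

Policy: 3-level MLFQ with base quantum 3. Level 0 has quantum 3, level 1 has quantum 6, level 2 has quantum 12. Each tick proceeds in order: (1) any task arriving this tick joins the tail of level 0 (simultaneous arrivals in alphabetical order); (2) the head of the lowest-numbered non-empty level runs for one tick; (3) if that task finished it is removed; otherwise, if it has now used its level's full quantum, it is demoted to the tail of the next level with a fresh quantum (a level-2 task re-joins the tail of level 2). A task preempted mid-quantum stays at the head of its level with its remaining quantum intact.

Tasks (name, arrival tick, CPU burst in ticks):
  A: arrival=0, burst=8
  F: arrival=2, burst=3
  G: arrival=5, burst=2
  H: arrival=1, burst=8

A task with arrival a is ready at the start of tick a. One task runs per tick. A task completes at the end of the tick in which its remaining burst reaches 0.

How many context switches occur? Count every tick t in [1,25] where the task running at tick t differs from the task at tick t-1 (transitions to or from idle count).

context switches = 6

t=0: L0/L1/L2 = A/-/- → run A
t=1: L0/L1/L2 = AH/-/- → run A
t=2: L0/L1/L2 = AHF/-/- → run A
t=3: L0/L1/L2 = HF/A/- → run H
t=4: L0/L1/L2 = HF/A/- → run H
t=5: L0/L1/L2 = HFG/A/- → run H
t=6: L0/L1/L2 = FG/AH/- → run F
t=7: L0/L1/L2 = FG/AH/- → run F
t=8: L0/L1/L2 = FG/AH/- → run F
t=9: L0/L1/L2 = G/AH/- → run G
t=10: L0/L1/L2 = G/AH/- → run G
t=11: L0/L1/L2 = -/AH/- → run A
t=12: L0/L1/L2 = -/AH/- → run A
t=13: L0/L1/L2 = -/AH/- → run A
t=14: L0/L1/L2 = -/AH/- → run A
t=15: L0/L1/L2 = -/AH/- → run A
t=16: L0/L1/L2 = -/H/- → run H
t=17: L0/L1/L2 = -/H/- → run H
t=18: L0/L1/L2 = -/H/- → run H
t=19: L0/L1/L2 = -/H/- → run H
t=20: L0/L1/L2 = -/H/- → run H
t=21: (idle)
t=22: (idle)
t=23: (idle)
t=24: (idle)
t=25: (idle)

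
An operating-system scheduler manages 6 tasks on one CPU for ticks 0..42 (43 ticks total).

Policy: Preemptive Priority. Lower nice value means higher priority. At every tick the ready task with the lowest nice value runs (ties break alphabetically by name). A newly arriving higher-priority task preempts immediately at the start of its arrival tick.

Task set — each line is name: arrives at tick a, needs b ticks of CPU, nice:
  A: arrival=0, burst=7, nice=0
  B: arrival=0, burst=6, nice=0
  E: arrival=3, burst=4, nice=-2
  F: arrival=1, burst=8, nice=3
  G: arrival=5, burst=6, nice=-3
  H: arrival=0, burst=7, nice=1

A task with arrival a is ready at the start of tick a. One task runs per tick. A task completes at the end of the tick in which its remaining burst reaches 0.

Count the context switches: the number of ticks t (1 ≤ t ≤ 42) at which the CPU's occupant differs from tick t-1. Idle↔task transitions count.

t=0: ready={A,B,H} → run A
t=1: ready={A,B,F,H} → run A
t=2: ready={A,B,F,H} → run A
t=3: ready={A,B,E,F,H} → run E
t=4: ready={A,B,E,F,H} → run E
t=5: ready={A,B,E,F,G,H} → run G
t=6: ready={A,B,E,F,G,H} → run G
t=7: ready={A,B,E,F,G,H} → run G
t=8: ready={A,B,E,F,G,H} → run G
t=9: ready={A,B,E,F,G,H} → run G
t=10: ready={A,B,E,F,G,H} → run G
t=11: ready={A,B,E,F,H} → run E
t=12: ready={A,B,E,F,H} → run E
t=13: ready={A,B,F,H} → run A
t=14: ready={A,B,F,H} → run A
t=15: ready={A,B,F,H} → run A
t=16: ready={A,B,F,H} → run A
t=17: ready={B,F,H} → run B
t=18: ready={B,F,H} → run B
t=19: ready={B,F,H} → run B
t=20: ready={B,F,H} → run B
t=21: ready={B,F,H} → run B
t=22: ready={B,F,H} → run B
t=23: ready={F,H} → run H
t=24: ready={F,H} → run H
t=25: ready={F,H} → run H
t=26: ready={F,H} → run H
t=27: ready={F,H} → run H
t=28: ready={F,H} → run H
t=29: ready={F,H} → run H
t=30: ready={F} → run F
t=31: ready={F} → run F
t=32: ready={F} → run F
t=33: ready={F} → run F
t=34: ready={F} → run F
t=35: ready={F} → run F
t=36: ready={F} → run F
t=37: ready={F} → run F
t=38: (idle)
t=39: (idle)
t=40: (idle)
t=41: (idle)
t=42: (idle)

context switches = 8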